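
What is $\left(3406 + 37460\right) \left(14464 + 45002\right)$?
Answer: $2430137556$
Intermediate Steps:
$\left(3406 + 37460\right) \left(14464 + 45002\right) = 40866 \cdot 59466 = 2430137556$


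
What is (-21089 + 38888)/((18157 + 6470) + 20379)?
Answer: 5933/15002 ≈ 0.39548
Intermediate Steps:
(-21089 + 38888)/((18157 + 6470) + 20379) = 17799/(24627 + 20379) = 17799/45006 = 17799*(1/45006) = 5933/15002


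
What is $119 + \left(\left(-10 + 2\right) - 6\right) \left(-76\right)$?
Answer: $1183$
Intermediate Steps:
$119 + \left(\left(-10 + 2\right) - 6\right) \left(-76\right) = 119 + \left(-8 - 6\right) \left(-76\right) = 119 - -1064 = 119 + 1064 = 1183$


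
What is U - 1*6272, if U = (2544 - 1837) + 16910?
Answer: 11345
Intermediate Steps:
U = 17617 (U = 707 + 16910 = 17617)
U - 1*6272 = 17617 - 1*6272 = 17617 - 6272 = 11345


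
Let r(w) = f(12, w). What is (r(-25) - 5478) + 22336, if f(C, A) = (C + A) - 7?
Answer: 16838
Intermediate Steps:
f(C, A) = -7 + A + C (f(C, A) = (A + C) - 7 = -7 + A + C)
r(w) = 5 + w (r(w) = -7 + w + 12 = 5 + w)
(r(-25) - 5478) + 22336 = ((5 - 25) - 5478) + 22336 = (-20 - 5478) + 22336 = -5498 + 22336 = 16838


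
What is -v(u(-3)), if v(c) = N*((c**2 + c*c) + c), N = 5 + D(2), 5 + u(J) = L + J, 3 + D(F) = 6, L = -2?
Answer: -1520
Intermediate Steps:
D(F) = 3 (D(F) = -3 + 6 = 3)
u(J) = -7 + J (u(J) = -5 + (-2 + J) = -7 + J)
N = 8 (N = 5 + 3 = 8)
v(c) = 8*c + 16*c**2 (v(c) = 8*((c**2 + c*c) + c) = 8*((c**2 + c**2) + c) = 8*(2*c**2 + c) = 8*(c + 2*c**2) = 8*c + 16*c**2)
-v(u(-3)) = -8*(-7 - 3)*(1 + 2*(-7 - 3)) = -8*(-10)*(1 + 2*(-10)) = -8*(-10)*(1 - 20) = -8*(-10)*(-19) = -1*1520 = -1520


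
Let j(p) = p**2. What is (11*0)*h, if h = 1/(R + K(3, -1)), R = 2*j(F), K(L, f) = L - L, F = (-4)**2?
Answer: 0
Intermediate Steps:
F = 16
K(L, f) = 0
R = 512 (R = 2*16**2 = 2*256 = 512)
h = 1/512 (h = 1/(512 + 0) = 1/512 ≈ 0.0019531)
(11*0)*h = (11*0)*(1/512) = 0*(1/512) = 0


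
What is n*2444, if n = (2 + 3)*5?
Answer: 61100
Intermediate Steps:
n = 25 (n = 5*5 = 25)
n*2444 = 25*2444 = 61100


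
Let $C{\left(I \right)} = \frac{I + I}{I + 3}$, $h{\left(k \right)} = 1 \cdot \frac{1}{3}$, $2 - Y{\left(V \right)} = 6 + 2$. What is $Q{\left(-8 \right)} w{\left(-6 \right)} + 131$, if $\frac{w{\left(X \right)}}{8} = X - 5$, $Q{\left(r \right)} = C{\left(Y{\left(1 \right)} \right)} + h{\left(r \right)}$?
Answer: $- \frac{751}{3} \approx -250.33$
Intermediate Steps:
$Y{\left(V \right)} = -6$ ($Y{\left(V \right)} = 2 - \left(6 + 2\right) = 2 - 8 = -6$)
$h{\left(k \right)} = \frac{1}{3}$ ($h{\left(k \right)} = 1 \cdot \frac{1}{3} = \frac{1}{3}$)
$C{\left(I \right)} = \frac{2 I}{3 + I}$
$Q{\left(r \right)} = \frac{13}{3}$ ($Q{\left(r \right)} = 2 \left(-6\right) \frac{1}{3 - 6} + \frac{1}{3} = 2 \left(-6\right) \frac{1}{-3} + \frac{1}{3} = 2 \left(-6\right) \left(- \frac{1}{3}\right) + \frac{1}{3} = 4 + \frac{1}{3} = \frac{13}{3}$)
$w{\left(X \right)} = -40 + 8 X$ ($w{\left(X \right)} = 8 \left(X - 5\right) = 8 \left(-5 + X\right) = -40 + 8 X$)
$Q{\left(-8 \right)} w{\left(-6 \right)} + 131 = \frac{13 \left(-40 + 8 \left(-6\right)\right)}{3} + 131 = \frac{13 \left(-40 - 48\right)}{3} + 131 = \frac{13}{3} \left(-88\right) + 131 = - \frac{1144}{3} + 131 = - \frac{751}{3}$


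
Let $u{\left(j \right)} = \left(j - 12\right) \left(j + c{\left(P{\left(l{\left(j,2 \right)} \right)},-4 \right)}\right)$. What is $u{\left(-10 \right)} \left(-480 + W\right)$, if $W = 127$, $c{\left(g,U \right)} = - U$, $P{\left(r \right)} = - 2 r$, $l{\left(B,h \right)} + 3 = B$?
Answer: $-46596$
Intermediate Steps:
$l{\left(B,h \right)} = -3 + B$
$u{\left(j \right)} = \left(-12 + j\right) \left(4 + j\right)$ ($u{\left(j \right)} = \left(j - 12\right) \left(j - -4\right) = \left(-12 + j\right) \left(j + 4\right) = \left(-12 + j\right) \left(4 + j\right)$)
$u{\left(-10 \right)} \left(-480 + W\right) = \left(-48 + \left(-10\right)^{2} - -80\right) \left(-480 + 127\right) = \left(-48 + 100 + 80\right) \left(-353\right) = 132 \left(-353\right) = -46596$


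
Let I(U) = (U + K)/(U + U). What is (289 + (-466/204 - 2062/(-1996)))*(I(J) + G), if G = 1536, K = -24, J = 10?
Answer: 56214380027/127245 ≈ 4.4178e+5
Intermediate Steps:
I(U) = (-24 + U)/(2*U) (I(U) = (U - 24)/(U + U) = (-24 + U)/((2*U)) = (-24 + U)*(1/(2*U)) = (-24 + U)/(2*U))
(289 + (-466/204 - 2062/(-1996)))*(I(J) + G) = (289 + (-466/204 - 2062/(-1996)))*((½)*(-24 + 10)/10 + 1536) = (289 + (-466*1/204 - 2062*(-1/1996)))*((½)*(⅒)*(-14) + 1536) = (289 + (-233/102 + 1031/998))*(-7/10 + 1536) = (289 - 31843/25449)*(15353/10) = (7322918/25449)*(15353/10) = 56214380027/127245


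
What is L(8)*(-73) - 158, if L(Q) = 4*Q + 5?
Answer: -2859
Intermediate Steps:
L(Q) = 5 + 4*Q
L(8)*(-73) - 158 = (5 + 4*8)*(-73) - 158 = (5 + 32)*(-73) - 158 = 37*(-73) - 158 = -2701 - 158 = -2859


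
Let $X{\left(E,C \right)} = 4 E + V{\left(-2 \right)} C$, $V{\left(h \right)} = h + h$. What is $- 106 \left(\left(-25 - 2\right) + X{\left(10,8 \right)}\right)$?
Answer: $2014$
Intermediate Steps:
$V{\left(h \right)} = 2 h$
$X{\left(E,C \right)} = - 4 C + 4 E$ ($X{\left(E,C \right)} = 4 E + 2 \left(-2\right) C = 4 E - 4 C = - 4 C + 4 E$)
$- 106 \left(\left(-25 - 2\right) + X{\left(10,8 \right)}\right) = - 106 \left(\left(-25 - 2\right) + \left(\left(-4\right) 8 + 4 \cdot 10\right)\right) = - 106 \left(\left(-25 - 2\right) + \left(-32 + 40\right)\right) = - 106 \left(-27 + 8\right) = \left(-106\right) \left(-19\right) = 2014$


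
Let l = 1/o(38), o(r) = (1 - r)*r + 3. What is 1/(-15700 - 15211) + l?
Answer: -32314/43368133 ≈ -0.00074511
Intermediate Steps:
o(r) = 3 + r*(1 - r) (o(r) = r*(1 - r) + 3 = 3 + r*(1 - r))
l = -1/1403 (l = 1/(3 + 38 - 1*38**2) = 1/(3 + 38 - 1*1444) = 1/(3 + 38 - 1444) = 1/(-1403) = -1/1403 ≈ -0.00071276)
1/(-15700 - 15211) + l = 1/(-15700 - 15211) - 1/1403 = 1/(-30911) - 1/1403 = -1/30911 - 1/1403 = -32314/43368133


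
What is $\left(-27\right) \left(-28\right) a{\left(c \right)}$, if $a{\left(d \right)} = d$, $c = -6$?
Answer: $-4536$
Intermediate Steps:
$\left(-27\right) \left(-28\right) a{\left(c \right)} = \left(-27\right) \left(-28\right) \left(-6\right) = 756 \left(-6\right) = -4536$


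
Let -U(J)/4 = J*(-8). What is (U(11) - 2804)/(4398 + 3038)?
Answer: -613/1859 ≈ -0.32975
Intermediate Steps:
U(J) = 32*J (U(J) = -4*J*(-8) = -(-32)*J = 32*J)
(U(11) - 2804)/(4398 + 3038) = (32*11 - 2804)/(4398 + 3038) = (352 - 2804)/7436 = -2452*1/7436 = -613/1859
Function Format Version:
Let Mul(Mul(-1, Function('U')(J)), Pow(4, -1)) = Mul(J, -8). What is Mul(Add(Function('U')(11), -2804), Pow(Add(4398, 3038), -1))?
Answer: Rational(-613, 1859) ≈ -0.32975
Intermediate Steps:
Function('U')(J) = Mul(32, J) (Function('U')(J) = Mul(-4, Mul(J, -8)) = Mul(-4, Mul(-8, J)) = Mul(32, J))
Mul(Add(Function('U')(11), -2804), Pow(Add(4398, 3038), -1)) = Mul(Add(Mul(32, 11), -2804), Pow(Add(4398, 3038), -1)) = Mul(Add(352, -2804), Pow(7436, -1)) = Mul(-2452, Rational(1, 7436)) = Rational(-613, 1859)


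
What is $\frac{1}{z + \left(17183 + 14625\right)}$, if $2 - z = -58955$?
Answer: $\frac{1}{90765} \approx 1.1017 \cdot 10^{-5}$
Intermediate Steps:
$z = 58957$ ($z = 2 - -58955 = 2 + 58955 = 58957$)
$\frac{1}{z + \left(17183 + 14625\right)} = \frac{1}{58957 + \left(17183 + 14625\right)} = \frac{1}{58957 + 31808} = \frac{1}{90765}$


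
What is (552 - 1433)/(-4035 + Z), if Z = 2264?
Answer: 881/1771 ≈ 0.49746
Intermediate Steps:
(552 - 1433)/(-4035 + Z) = (552 - 1433)/(-4035 + 2264) = -881/(-1771) = -881*(-1/1771) = 881/1771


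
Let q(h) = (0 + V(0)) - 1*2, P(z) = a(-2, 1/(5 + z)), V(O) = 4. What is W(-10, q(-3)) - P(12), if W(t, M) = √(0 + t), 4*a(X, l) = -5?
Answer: 5/4 + I*√10 ≈ 1.25 + 3.1623*I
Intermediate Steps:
a(X, l) = -5/4 (a(X, l) = (¼)*(-5) = -5/4)
P(z) = -5/4
q(h) = 2 (q(h) = (0 + 4) - 1*2 = 4 - 2 = 2)
W(t, M) = √t
W(-10, q(-3)) - P(12) = √(-10) - 1*(-5/4) = I*√10 + 5/4 = 5/4 + I*√10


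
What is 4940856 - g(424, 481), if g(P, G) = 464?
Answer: 4940392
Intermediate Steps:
4940856 - g(424, 481) = 4940856 - 1*464 = 4940856 - 464 = 4940392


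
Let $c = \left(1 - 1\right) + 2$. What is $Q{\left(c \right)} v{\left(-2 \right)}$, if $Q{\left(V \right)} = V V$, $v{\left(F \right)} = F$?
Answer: $-8$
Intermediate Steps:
$c = 2$ ($c = 0 + 2 = 2$)
$Q{\left(V \right)} = V^{2}$
$Q{\left(c \right)} v{\left(-2 \right)} = 2^{2} \left(-2\right) = 4 \left(-2\right) = -8$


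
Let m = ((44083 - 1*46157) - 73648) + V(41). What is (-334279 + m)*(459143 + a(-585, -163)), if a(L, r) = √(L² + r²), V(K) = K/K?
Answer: -188248630000 - 410000*√368794 ≈ -1.8850e+11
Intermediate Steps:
V(K) = 1
m = -75721 (m = ((44083 - 1*46157) - 73648) + 1 = ((44083 - 46157) - 73648) + 1 = (-2074 - 73648) + 1 = -75722 + 1 = -75721)
(-334279 + m)*(459143 + a(-585, -163)) = (-334279 - 75721)*(459143 + √((-585)² + (-163)²)) = -410000*(459143 + √(342225 + 26569)) = -410000*(459143 + √368794) = -188248630000 - 410000*√368794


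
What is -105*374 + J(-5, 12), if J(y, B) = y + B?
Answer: -39263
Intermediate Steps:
J(y, B) = B + y
-105*374 + J(-5, 12) = -105*374 + (12 - 5) = -39270 + 7 = -39263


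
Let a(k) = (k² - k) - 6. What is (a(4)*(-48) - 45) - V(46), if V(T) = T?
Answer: -379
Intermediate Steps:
a(k) = -6 + k² - k
(a(4)*(-48) - 45) - V(46) = ((-6 + 4² - 1*4)*(-48) - 45) - 1*46 = ((-6 + 16 - 4)*(-48) - 45) - 46 = (6*(-48) - 45) - 46 = (-288 - 45) - 46 = -333 - 46 = -379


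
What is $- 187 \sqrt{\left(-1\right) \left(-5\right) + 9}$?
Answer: $- 187 \sqrt{14} \approx -699.69$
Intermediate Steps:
$- 187 \sqrt{\left(-1\right) \left(-5\right) + 9} = - 187 \sqrt{5 + 9} = - 187 \sqrt{14}$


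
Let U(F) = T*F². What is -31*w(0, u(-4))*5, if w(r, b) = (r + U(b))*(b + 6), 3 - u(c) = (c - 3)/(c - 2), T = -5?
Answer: 4407425/216 ≈ 20405.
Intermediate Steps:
U(F) = -5*F²
u(c) = 3 - (-3 + c)/(-2 + c) (u(c) = 3 - (c - 3)/(c - 2) = 3 - (-3 + c)/(-2 + c))
w(r, b) = (6 + b)*(r - 5*b²) (w(r, b) = (r - 5*b²)*(b + 6) = (r - 5*b²)*(6 + b) = (6 + b)*(r - 5*b²))
-31*w(0, u(-4))*5 = -31*(-30*(-3 + 2*(-4))²/(-2 - 4)² - 5*(-3 + 2*(-4))³/(-2 - 4)³ + 6*0 + ((-3 + 2*(-4))/(-2 - 4))*0)*5 = -31*(-30*(-3 - 8)²/36 - 5*(-(-3 - 8)³/216) + 0 + ((-3 - 8)/(-6))*0)*5 = -31*(-30*(-⅙*(-11))² - 5*(-⅙*(-11))³ + 0 - ⅙*(-11)*0)*5 = -31*(-30*(11/6)² - 5*(11/6)³ + 0 + (11/6)*0)*5 = -31*(-30*121/36 - 5*1331/216 + 0 + 0)*5 = -31*(-605/6 - 6655/216 + 0 + 0)*5 = -31*(-28435/216)*5 = (881485/216)*5 = 4407425/216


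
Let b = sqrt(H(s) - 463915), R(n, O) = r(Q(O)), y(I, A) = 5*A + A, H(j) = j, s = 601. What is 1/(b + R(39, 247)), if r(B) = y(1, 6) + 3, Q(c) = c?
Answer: 13/154945 - I*sqrt(463314)/464835 ≈ 8.3901e-5 - 0.0014643*I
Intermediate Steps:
y(I, A) = 6*A
r(B) = 39 (r(B) = 6*6 + 3 = 36 + 3 = 39)
R(n, O) = 39
b = I*sqrt(463314) (b = sqrt(601 - 463915) = sqrt(-463314) = I*sqrt(463314) ≈ 680.67*I)
1/(b + R(39, 247)) = 1/(I*sqrt(463314) + 39) = 1/(39 + I*sqrt(463314))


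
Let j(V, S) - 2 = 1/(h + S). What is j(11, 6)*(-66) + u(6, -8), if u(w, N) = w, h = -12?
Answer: -115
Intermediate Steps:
j(V, S) = 2 + 1/(-12 + S)
j(11, 6)*(-66) + u(6, -8) = ((-23 + 2*6)/(-12 + 6))*(-66) + 6 = ((-23 + 12)/(-6))*(-66) + 6 = -⅙*(-11)*(-66) + 6 = (11/6)*(-66) + 6 = -121 + 6 = -115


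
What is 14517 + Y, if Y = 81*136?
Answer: 25533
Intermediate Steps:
Y = 11016
14517 + Y = 14517 + 11016 = 25533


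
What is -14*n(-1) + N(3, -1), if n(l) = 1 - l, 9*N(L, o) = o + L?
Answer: -250/9 ≈ -27.778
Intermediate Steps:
N(L, o) = L/9 + o/9 (N(L, o) = (o + L)/9 = (L + o)/9 = L/9 + o/9)
-14*n(-1) + N(3, -1) = -14*(1 - 1*(-1)) + ((⅑)*3 + (⅑)*(-1)) = -14*(1 + 1) + (⅓ - ⅑) = -14*2 + 2/9 = -28 + 2/9 = -250/9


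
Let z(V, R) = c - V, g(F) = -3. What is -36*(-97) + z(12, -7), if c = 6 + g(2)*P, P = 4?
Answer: 3474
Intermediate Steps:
c = -6 (c = 6 - 3*4 = 6 - 12 = -6)
z(V, R) = -6 - V
-36*(-97) + z(12, -7) = -36*(-97) + (-6 - 1*12) = 3492 + (-6 - 12) = 3492 - 18 = 3474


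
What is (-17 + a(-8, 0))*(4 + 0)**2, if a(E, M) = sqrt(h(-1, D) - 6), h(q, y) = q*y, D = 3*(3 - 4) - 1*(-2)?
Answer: -272 + 16*I*sqrt(5) ≈ -272.0 + 35.777*I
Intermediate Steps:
D = -1 (D = 3*(-1) + 2 = -3 + 2 = -1)
a(E, M) = I*sqrt(5) (a(E, M) = sqrt(-1*(-1) - 6) = sqrt(1 - 6) = sqrt(-5) = I*sqrt(5))
(-17 + a(-8, 0))*(4 + 0)**2 = (-17 + I*sqrt(5))*(4 + 0)**2 = (-17 + I*sqrt(5))*4**2 = (-17 + I*sqrt(5))*16 = -272 + 16*I*sqrt(5)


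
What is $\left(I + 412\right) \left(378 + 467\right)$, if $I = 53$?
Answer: $392925$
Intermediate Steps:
$\left(I + 412\right) \left(378 + 467\right) = \left(53 + 412\right) \left(378 + 467\right) = 465 \cdot 845 = 392925$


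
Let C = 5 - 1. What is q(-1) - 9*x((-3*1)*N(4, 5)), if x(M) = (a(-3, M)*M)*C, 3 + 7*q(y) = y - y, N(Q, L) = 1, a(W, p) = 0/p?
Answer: -3/7 ≈ -0.42857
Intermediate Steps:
a(W, p) = 0
C = 4
q(y) = -3/7 (q(y) = -3/7 + (y - y)/7 = -3/7 + (⅐)*0 = -3/7 + 0 = -3/7)
x(M) = 0 (x(M) = (0*M)*4 = 0*4 = 0)
q(-1) - 9*x((-3*1)*N(4, 5)) = -3/7 - 9*0 = -3/7 + 0 = -3/7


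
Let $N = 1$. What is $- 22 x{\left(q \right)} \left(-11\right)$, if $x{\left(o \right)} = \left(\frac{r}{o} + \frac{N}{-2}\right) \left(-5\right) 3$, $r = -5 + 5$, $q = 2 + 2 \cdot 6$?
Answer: $1815$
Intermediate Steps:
$q = 14$ ($q = 2 + 12 = 14$)
$r = 0$
$x{\left(o \right)} = \frac{15}{2}$ ($x{\left(o \right)} = \left(\frac{0}{o} + 1 \frac{1}{-2}\right) \left(-5\right) 3 = \left(0 + 1 \left(- \frac{1}{2}\right)\right) \left(-5\right) 3 = \left(0 - \frac{1}{2}\right) \left(-5\right) 3 = \left(- \frac{1}{2}\right) \left(-5\right) 3 = \frac{5}{2} \cdot 3 = \frac{15}{2}$)
$- 22 x{\left(q \right)} \left(-11\right) = \left(-22\right) \frac{15}{2} \left(-11\right) = \left(-165\right) \left(-11\right) = 1815$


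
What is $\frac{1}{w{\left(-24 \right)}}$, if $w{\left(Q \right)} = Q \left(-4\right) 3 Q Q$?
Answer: $\frac{1}{165888} \approx 6.0282 \cdot 10^{-6}$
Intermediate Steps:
$w{\left(Q \right)} = - 12 Q^{3}$ ($w{\left(Q \right)} = - 4 Q 3 Q Q = - 12 Q Q Q = - 12 Q^{2} Q = - 12 Q^{3}$)
$\frac{1}{w{\left(-24 \right)}} = \frac{1}{\left(-12\right) \left(-24\right)^{3}} = \frac{1}{\left(-12\right) \left(-13824\right)} = \frac{1}{165888}$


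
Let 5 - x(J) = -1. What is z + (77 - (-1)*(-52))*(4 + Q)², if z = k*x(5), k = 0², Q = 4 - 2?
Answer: 900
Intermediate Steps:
x(J) = 6 (x(J) = 5 - 1*(-1) = 5 + 1 = 6)
Q = 2
k = 0
z = 0 (z = 0*6 = 0)
z + (77 - (-1)*(-52))*(4 + Q)² = 0 + (77 - (-1)*(-52))*(4 + 2)² = 0 + (77 - 1*52)*6² = 0 + (77 - 52)*36 = 0 + 25*36 = 0 + 900 = 900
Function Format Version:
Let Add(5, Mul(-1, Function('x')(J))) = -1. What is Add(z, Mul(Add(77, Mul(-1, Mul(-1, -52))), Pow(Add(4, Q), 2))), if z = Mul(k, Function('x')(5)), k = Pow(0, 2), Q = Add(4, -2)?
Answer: 900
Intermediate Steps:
Function('x')(J) = 6 (Function('x')(J) = Add(5, Mul(-1, -1)) = Add(5, 1) = 6)
Q = 2
k = 0
z = 0 (z = Mul(0, 6) = 0)
Add(z, Mul(Add(77, Mul(-1, Mul(-1, -52))), Pow(Add(4, Q), 2))) = Add(0, Mul(Add(77, Mul(-1, Mul(-1, -52))), Pow(Add(4, 2), 2))) = Add(0, Mul(Add(77, Mul(-1, 52)), Pow(6, 2))) = Add(0, Mul(Add(77, -52), 36)) = Add(0, Mul(25, 36)) = Add(0, 900) = 900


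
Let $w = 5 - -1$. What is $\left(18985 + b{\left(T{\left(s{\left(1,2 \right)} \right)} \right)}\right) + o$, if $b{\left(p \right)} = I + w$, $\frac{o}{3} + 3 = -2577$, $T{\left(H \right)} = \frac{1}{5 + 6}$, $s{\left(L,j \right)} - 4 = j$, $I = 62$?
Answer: $11313$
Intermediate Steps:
$w = 6$ ($w = 5 + 1 = 6$)
$s{\left(L,j \right)} = 4 + j$
$T{\left(H \right)} = \frac{1}{11}$
$o = -7740$ ($o = -9 + 3 \left(-2577\right) = -9 - 7731 = -7740$)
$b{\left(p \right)} = 68$ ($b{\left(p \right)} = 62 + 6 = 68$)
$\left(18985 + b{\left(T{\left(s{\left(1,2 \right)} \right)} \right)}\right) + o = \left(18985 + 68\right) - 7740 = 19053 - 7740 = 11313$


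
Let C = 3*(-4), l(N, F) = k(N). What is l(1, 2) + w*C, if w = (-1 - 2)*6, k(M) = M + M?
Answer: 218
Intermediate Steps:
k(M) = 2*M
l(N, F) = 2*N
w = -18 (w = -3*6 = -18)
C = -12
l(1, 2) + w*C = 2*1 - 18*(-12) = 2 + 216 = 218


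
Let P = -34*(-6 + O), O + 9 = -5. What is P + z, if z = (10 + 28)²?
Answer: 2124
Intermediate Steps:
O = -14 (O = -9 - 5 = -14)
P = 680 (P = -34*(-6 - 14) = -34*(-20) = 680)
z = 1444 (z = 38² = 1444)
P + z = 680 + 1444 = 2124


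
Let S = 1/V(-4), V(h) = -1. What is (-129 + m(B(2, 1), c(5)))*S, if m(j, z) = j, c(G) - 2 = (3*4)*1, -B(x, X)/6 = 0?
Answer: 129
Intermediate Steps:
B(x, X) = 0 (B(x, X) = -6*0 = 0)
c(G) = 14 (c(G) = 2 + (3*4)*1 = 2 + 12*1 = 2 + 12 = 14)
S = -1 (S = 1/(-1) = -1)
(-129 + m(B(2, 1), c(5)))*S = (-129 + 0)*(-1) = -129*(-1) = 129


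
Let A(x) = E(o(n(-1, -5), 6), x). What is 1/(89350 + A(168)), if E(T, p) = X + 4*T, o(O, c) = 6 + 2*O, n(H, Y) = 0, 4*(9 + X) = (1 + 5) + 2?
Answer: 1/89367 ≈ 1.1190e-5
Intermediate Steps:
X = -7 (X = -9 + ((1 + 5) + 2)/4 = -9 + (6 + 2)/4 = -9 + (1/4)*8 = -9 + 2 = -7)
E(T, p) = -7 + 4*T
A(x) = 17 (A(x) = -7 + 4*(6 + 2*0) = -7 + 4*(6 + 0) = -7 + 4*6 = -7 + 24 = 17)
1/(89350 + A(168)) = 1/(89350 + 17) = 1/89367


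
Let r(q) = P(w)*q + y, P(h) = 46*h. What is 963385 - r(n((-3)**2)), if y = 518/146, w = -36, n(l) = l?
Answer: 71414838/73 ≈ 9.7829e+5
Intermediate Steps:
y = 259/73 (y = 518*(1/146) = 259/73 ≈ 3.5479)
r(q) = 259/73 - 1656*q (r(q) = (46*(-36))*q + 259/73 = -1656*q + 259/73 = 259/73 - 1656*q)
963385 - r(n((-3)**2)) = 963385 - (259/73 - 1656*(-3)**2) = 963385 - (259/73 - 1656*9) = 963385 - (259/73 - 14904) = 963385 - 1*(-1087733/73) = 963385 + 1087733/73 = 71414838/73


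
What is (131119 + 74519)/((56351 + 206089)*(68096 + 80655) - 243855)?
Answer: 68546/13012656195 ≈ 5.2676e-6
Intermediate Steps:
(131119 + 74519)/((56351 + 206089)*(68096 + 80655) - 243855) = 205638/(262440*148751 - 243855) = 205638/(39038212440 - 243855) = 205638/39037968585 = 205638*(1/39037968585) = 68546/13012656195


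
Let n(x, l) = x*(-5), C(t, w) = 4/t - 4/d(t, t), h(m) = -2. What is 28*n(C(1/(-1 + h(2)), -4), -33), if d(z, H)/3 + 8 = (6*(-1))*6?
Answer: 55300/33 ≈ 1675.8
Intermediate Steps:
d(z, H) = -132 (d(z, H) = -24 + 3*((6*(-1))*6) = -24 + 3*(-6*6) = -24 + 3*(-36) = -24 - 108 = -132)
C(t, w) = 1/33 + 4/t (C(t, w) = 4/t - 4/(-132) = 4/t - 4*(-1/132) = 4/t + 1/33 = 1/33 + 4/t)
n(x, l) = -5*x
28*n(C(1/(-1 + h(2)), -4), -33) = 28*(-5*(132 + 1/(-1 - 2))/(33*(1/(-1 - 2)))) = 28*(-5*(132 + 1/(-3))/(33*(1/(-3)))) = 28*(-5*(132 - ⅓)/(33*(-⅓))) = 28*(-5*(-3)*395/(33*3)) = 28*(-5*(-395/33)) = 28*(1975/33) = 55300/33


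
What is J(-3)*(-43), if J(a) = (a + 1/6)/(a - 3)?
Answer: -731/36 ≈ -20.306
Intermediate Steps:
J(a) = (⅙ + a)/(-3 + a) (J(a) = (a + ⅙)/(-3 + a) = (⅙ + a)/(-3 + a))
J(-3)*(-43) = ((⅙ - 3)/(-3 - 3))*(-43) = (-17/6/(-6))*(-43) = -⅙*(-17/6)*(-43) = (17/36)*(-43) = -731/36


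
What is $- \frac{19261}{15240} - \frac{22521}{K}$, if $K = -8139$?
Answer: $\frac{62151587}{41346120} \approx 1.5032$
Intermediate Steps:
$- \frac{19261}{15240} - \frac{22521}{K} = - \frac{19261}{15240} - \frac{22521}{-8139} = \left(-19261\right) \frac{1}{15240} - - \frac{7507}{2713} = - \frac{19261}{15240} + \frac{7507}{2713} = \frac{62151587}{41346120}$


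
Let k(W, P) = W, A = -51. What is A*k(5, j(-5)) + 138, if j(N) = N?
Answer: -117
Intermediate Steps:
A*k(5, j(-5)) + 138 = -51*5 + 138 = -255 + 138 = -117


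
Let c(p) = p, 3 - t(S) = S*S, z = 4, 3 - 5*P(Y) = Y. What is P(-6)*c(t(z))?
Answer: -117/5 ≈ -23.400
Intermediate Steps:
P(Y) = 3/5 - Y/5
t(S) = 3 - S**2 (t(S) = 3 - S*S = 3 - S**2)
P(-6)*c(t(z)) = (3/5 - 1/5*(-6))*(3 - 1*4**2) = (3/5 + 6/5)*(3 - 1*16) = 9*(3 - 16)/5 = (9/5)*(-13) = -117/5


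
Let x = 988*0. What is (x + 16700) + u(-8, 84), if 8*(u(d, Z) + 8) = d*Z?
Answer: 16608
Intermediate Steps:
x = 0
u(d, Z) = -8 + Z*d/8 (u(d, Z) = -8 + (d*Z)/8 = -8 + (Z*d)/8 = -8 + Z*d/8)
(x + 16700) + u(-8, 84) = (0 + 16700) + (-8 + (⅛)*84*(-8)) = 16700 + (-8 - 84) = 16700 - 92 = 16608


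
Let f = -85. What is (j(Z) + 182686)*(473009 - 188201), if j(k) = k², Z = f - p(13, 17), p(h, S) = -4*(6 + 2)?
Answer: 52830459960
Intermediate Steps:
p(h, S) = -32 (p(h, S) = -4*8 = -32)
Z = -53 (Z = -85 - 1*(-32) = -85 + 32 = -53)
(j(Z) + 182686)*(473009 - 188201) = ((-53)² + 182686)*(473009 - 188201) = (2809 + 182686)*284808 = 185495*284808 = 52830459960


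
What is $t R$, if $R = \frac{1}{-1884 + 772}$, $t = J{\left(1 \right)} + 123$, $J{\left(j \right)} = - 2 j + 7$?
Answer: $- \frac{16}{139} \approx -0.11511$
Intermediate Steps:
$J{\left(j \right)} = 7 - 2 j$
$t = 128$ ($t = \left(7 - 2\right) + 123 = 5 + 123 = 128$)
$R = - \frac{1}{1112}$ ($R = \frac{1}{-1112} = - \frac{1}{1112} \approx -0.00089928$)
$t R = 128 \left(- \frac{1}{1112}\right) = - \frac{16}{139}$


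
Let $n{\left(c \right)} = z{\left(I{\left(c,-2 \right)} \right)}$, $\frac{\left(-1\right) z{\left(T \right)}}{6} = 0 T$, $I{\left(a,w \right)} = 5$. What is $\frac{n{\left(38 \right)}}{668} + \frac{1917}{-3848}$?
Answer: $- \frac{1917}{3848} \approx -0.49818$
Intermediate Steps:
$z{\left(T \right)} = 0$ ($z{\left(T \right)} = - 6 \cdot 0 T = \left(-6\right) 0 = 0$)
$n{\left(c \right)} = 0$
$\frac{n{\left(38 \right)}}{668} + \frac{1917}{-3848} = \frac{0}{668} + \frac{1917}{-3848} = 0 \cdot \frac{1}{668} + 1917 \left(- \frac{1}{3848}\right) = 0 - \frac{1917}{3848} = - \frac{1917}{3848}$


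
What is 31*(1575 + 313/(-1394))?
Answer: 68052347/1394 ≈ 48818.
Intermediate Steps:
31*(1575 + 313/(-1394)) = 31*(1575 + 313*(-1/1394)) = 31*(1575 - 313/1394) = 31*(2195237/1394) = 68052347/1394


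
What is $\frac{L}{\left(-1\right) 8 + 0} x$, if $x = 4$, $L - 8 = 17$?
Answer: $- \frac{25}{2} \approx -12.5$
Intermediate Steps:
$L = 25$ ($L = 8 + 17 = 25$)
$\frac{L}{\left(-1\right) 8 + 0} x = \frac{1}{\left(-1\right) 8 + 0} \cdot 25 \cdot 4 = \frac{1}{-8 + 0} \cdot 25 \cdot 4 = \frac{1}{-8} \cdot 25 \cdot 4 = \left(- \frac{1}{8}\right) 25 \cdot 4 = \left(- \frac{25}{8}\right) 4 = - \frac{25}{2}$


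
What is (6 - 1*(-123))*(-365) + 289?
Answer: -46796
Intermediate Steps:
(6 - 1*(-123))*(-365) + 289 = (6 + 123)*(-365) + 289 = 129*(-365) + 289 = -47085 + 289 = -46796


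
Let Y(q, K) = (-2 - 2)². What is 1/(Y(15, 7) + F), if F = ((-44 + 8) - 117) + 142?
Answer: ⅕ ≈ 0.20000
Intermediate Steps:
Y(q, K) = 16 (Y(q, K) = (-4)² = 16)
F = -11 (F = (-36 - 117) + 142 = -153 + 142 = -11)
1/(Y(15, 7) + F) = 1/(16 - 11) = 1/5 = ⅕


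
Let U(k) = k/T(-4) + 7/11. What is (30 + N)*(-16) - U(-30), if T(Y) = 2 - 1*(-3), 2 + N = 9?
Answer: -6453/11 ≈ -586.64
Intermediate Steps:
N = 7 (N = -2 + 9 = 7)
T(Y) = 5 (T(Y) = 2 + 3 = 5)
U(k) = 7/11 + k/5 (U(k) = k/5 + 7/11 = 7/11 + k/5)
(30 + N)*(-16) - U(-30) = (30 + 7)*(-16) - (7/11 + (1/5)*(-30)) = 37*(-16) - (7/11 - 6) = -592 - 1*(-59/11) = -592 + 59/11 = -6453/11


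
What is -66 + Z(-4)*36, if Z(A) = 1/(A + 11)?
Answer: -426/7 ≈ -60.857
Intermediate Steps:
Z(A) = 1/(11 + A)
-66 + Z(-4)*36 = -66 + 36/(11 - 4) = -66 + 36/7 = -426/7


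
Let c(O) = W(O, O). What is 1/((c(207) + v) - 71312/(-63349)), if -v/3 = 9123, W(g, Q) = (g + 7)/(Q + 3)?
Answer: -6651645/182034605902 ≈ -3.6541e-5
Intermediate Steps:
W(g, Q) = (7 + g)/(3 + Q)
v = -27369 (v = -3*9123 = -27369)
c(O) = (7 + O)/(3 + O)
1/((c(207) + v) - 71312/(-63349)) = 1/(((7 + 207)/(3 + 207) - 27369) - 71312/(-63349)) = 1/((214/210 - 27369) - 71312*(-1/63349)) = 1/(((1/210)*214 - 27369) + 71312/63349) = 1/((107/105 - 27369) + 71312/63349) = 1/(-2873638/105 + 71312/63349) = 1/(-182034605902/6651645) = -6651645/182034605902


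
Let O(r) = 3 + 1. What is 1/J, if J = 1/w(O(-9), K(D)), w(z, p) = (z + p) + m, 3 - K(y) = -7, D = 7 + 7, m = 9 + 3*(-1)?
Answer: 20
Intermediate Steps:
O(r) = 4
m = 6 (m = 9 - 3 = 6)
D = 14
K(y) = 10 (K(y) = 3 - 1*(-7) = 3 + 7 = 10)
w(z, p) = 6 + p + z (w(z, p) = (z + p) + 6 = (p + z) + 6 = 6 + p + z)
J = 1/20 (J = 1/(6 + 10 + 4) = 1/20 ≈ 0.050000)
1/J = 1/(1/20) = 20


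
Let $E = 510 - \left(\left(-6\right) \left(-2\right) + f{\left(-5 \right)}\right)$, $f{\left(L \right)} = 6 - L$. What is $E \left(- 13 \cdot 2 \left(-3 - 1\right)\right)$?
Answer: $50648$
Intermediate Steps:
$E = 487$ ($E = 510 - \left(\left(-6\right) \left(-2\right) + \left(6 - -5\right)\right) = 510 - \left(12 + \left(6 + 5\right)\right) = 510 - \left(12 + 11\right) = 510 - 23 = 487$)
$E \left(- 13 \cdot 2 \left(-3 - 1\right)\right) = 487 \left(- 13 \cdot 2 \left(-3 - 1\right)\right) = 487 \left(- 13 \cdot 2 \left(-4\right)\right) = 487 \left(\left(-13\right) \left(-8\right)\right) = 487 \cdot 104 = 50648$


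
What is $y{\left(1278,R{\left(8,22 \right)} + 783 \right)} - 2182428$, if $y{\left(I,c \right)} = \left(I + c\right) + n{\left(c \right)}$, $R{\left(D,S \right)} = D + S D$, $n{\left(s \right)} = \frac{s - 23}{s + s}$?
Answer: $- \frac{2108236489}{967} \approx -2.1802 \cdot 10^{6}$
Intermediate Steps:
$n{\left(s \right)} = \frac{-23 + s}{2 s}$
$R{\left(D,S \right)} = D + D S$
$y{\left(I,c \right)} = I + c + \frac{-23 + c}{2 c}$ ($y{\left(I,c \right)} = \left(I + c\right) + \frac{-23 + c}{2 c} = I + c + \frac{-23 + c}{2 c}$)
$y{\left(1278,R{\left(8,22 \right)} + 783 \right)} - 2182428 = \left(\frac{1}{2} + 1278 + \left(8 \left(1 + 22\right) + 783\right) - \frac{23}{2 \left(8 \left(1 + 22\right) + 783\right)}\right) - 2182428 = \left(\frac{1}{2} + 1278 + \left(8 \cdot 23 + 783\right) - \frac{23}{2 \left(8 \cdot 23 + 783\right)}\right) - 2182428 = \left(\frac{1}{2} + 1278 + \left(184 + 783\right) - \frac{23}{2 \left(184 + 783\right)}\right) - 2182428 = \left(\frac{1}{2} + 1278 + 967 - \frac{23}{2 \cdot 967}\right) - 2182428 = \left(\frac{1}{2} + 1278 + 967 - \frac{23}{1934}\right) - 2182428 = \frac{2171387}{967} - 2182428 = - \frac{2108236489}{967}$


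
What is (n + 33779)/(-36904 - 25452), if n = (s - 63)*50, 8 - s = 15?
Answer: -30279/62356 ≈ -0.48558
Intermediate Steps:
s = -7 (s = 8 - 1*15 = 8 - 15 = -7)
n = -3500 (n = (-7 - 63)*50 = -70*50 = -3500)
(n + 33779)/(-36904 - 25452) = (-3500 + 33779)/(-36904 - 25452) = 30279/(-62356) = 30279*(-1/62356) = -30279/62356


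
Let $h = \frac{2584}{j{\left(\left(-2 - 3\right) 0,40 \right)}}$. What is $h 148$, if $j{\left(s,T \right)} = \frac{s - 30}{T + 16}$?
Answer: $- \frac{10708096}{15} \approx -7.1387 \cdot 10^{5}$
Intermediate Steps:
$j{\left(s,T \right)} = \frac{-30 + s}{16 + T}$
$h = - \frac{72352}{15}$ ($h = \frac{2584}{\frac{1}{16 + 40} \left(-30 + \left(-2 - 3\right) 0\right)} = \frac{2584}{\frac{1}{56} \left(-30 - 0\right)} = \frac{2584}{\frac{1}{56} \left(-30 + 0\right)} = \frac{2584}{\frac{1}{56} \left(-30\right)} = \frac{2584}{- \frac{15}{28}} = 2584 \left(- \frac{28}{15}\right) = - \frac{72352}{15} \approx -4823.5$)
$h 148 = \left(- \frac{72352}{15}\right) 148 = - \frac{10708096}{15}$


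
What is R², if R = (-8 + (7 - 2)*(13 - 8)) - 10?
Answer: 49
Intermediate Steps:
R = 7 (R = (-8 + 5*5) - 10 = (-8 + 25) - 10 = 17 - 10 = 7)
R² = 7² = 49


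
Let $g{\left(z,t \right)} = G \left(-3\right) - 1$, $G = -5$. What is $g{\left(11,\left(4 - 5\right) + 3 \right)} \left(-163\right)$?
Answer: $-2282$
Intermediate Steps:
$g{\left(z,t \right)} = 14$ ($g{\left(z,t \right)} = \left(-5\right) \left(-3\right) - 1 = 15 - 1 = 14$)
$g{\left(11,\left(4 - 5\right) + 3 \right)} \left(-163\right) = 14 \left(-163\right) = -2282$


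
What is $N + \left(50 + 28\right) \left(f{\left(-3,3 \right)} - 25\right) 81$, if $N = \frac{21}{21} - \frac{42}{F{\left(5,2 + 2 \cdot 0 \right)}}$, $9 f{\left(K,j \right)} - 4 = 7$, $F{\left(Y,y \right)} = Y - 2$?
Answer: $-150241$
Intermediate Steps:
$F{\left(Y,y \right)} = -2 + Y$ ($F{\left(Y,y \right)} = Y - 2 = -2 + Y$)
$f{\left(K,j \right)} = \frac{11}{9}$ ($f{\left(K,j \right)} = \frac{4}{9} + \frac{1}{9} \cdot 7 = \frac{4}{9} + \frac{7}{9} = \frac{11}{9}$)
$N = -13$ ($N = \frac{21}{21} - \frac{42}{-2 + 5} = 21 \cdot \frac{1}{21} - \frac{42}{3} = 1 - 14 = -13$)
$N + \left(50 + 28\right) \left(f{\left(-3,3 \right)} - 25\right) 81 = -13 + \left(50 + 28\right) \left(\frac{11}{9} - 25\right) 81 = -13 + 78 \left(- \frac{214}{9}\right) 81 = -13 - 150228 = -150241$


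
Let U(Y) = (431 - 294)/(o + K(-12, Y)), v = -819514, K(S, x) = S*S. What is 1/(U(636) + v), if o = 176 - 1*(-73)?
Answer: -393/322068865 ≈ -1.2202e-6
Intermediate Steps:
K(S, x) = S²
o = 249 (o = 176 + 73 = 249)
U(Y) = 137/393 (U(Y) = (431 - 294)/(249 + (-12)²) = 137/(249 + 144) = 137/393)
1/(U(636) + v) = 1/(137/393 - 819514) = 1/(-322068865/393) = -393/322068865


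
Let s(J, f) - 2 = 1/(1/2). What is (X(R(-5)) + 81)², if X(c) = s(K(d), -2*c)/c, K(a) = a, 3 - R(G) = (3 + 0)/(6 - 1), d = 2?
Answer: 61504/9 ≈ 6833.8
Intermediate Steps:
R(G) = 12/5 (R(G) = 3 - (3 + 0)/(6 - 1) = 3 - 3/5 = 3 - 1*⅗ = 3 - ⅗ = 12/5)
s(J, f) = 4 (s(J, f) = 2 + 1/(1/2) = 2 + 1/(½) = 2 + 2 = 4)
X(c) = 4/c
(X(R(-5)) + 81)² = (4/(12/5) + 81)² = (4*(5/12) + 81)² = (5/3 + 81)² = (248/3)² = 61504/9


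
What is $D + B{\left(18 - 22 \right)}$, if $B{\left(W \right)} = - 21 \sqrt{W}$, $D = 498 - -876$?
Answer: $1374 - 42 i \approx 1374.0 - 42.0 i$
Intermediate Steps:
$D = 1374$ ($D = 498 + 876 = 1374$)
$D + B{\left(18 - 22 \right)} = 1374 - 21 \sqrt{18 - 22} = 1374 - 21 \sqrt{-4} = 1374 - 21 \cdot 2 i = 1374 - 42 i$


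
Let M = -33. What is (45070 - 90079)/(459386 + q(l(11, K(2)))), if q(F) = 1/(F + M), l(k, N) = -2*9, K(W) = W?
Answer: -2295459/23428685 ≈ -0.097976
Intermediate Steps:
l(k, N) = -18
q(F) = 1/(-33 + F) (q(F) = 1/(F - 33) = 1/(-33 + F))
(45070 - 90079)/(459386 + q(l(11, K(2)))) = (45070 - 90079)/(459386 + 1/(-33 - 18)) = -45009/(459386 + 1/(-51)) = -45009/(459386 - 1/51) = -45009/23428685/51 = -45009*51/23428685 = -2295459/23428685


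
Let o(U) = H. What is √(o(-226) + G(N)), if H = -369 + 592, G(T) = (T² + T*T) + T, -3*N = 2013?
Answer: √900034 ≈ 948.70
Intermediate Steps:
N = -671 (N = -⅓*2013 = -671)
G(T) = T + 2*T² (G(T) = (T² + T²) + T = 2*T² + T = T + 2*T²)
H = 223
o(U) = 223
√(o(-226) + G(N)) = √(223 - 671*(1 + 2*(-671))) = √(223 - 671*(1 - 1342)) = √(223 - 671*(-1341)) = √(223 + 899811) = √900034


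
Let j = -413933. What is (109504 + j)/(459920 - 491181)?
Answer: 304429/31261 ≈ 9.7383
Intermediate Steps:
(109504 + j)/(459920 - 491181) = (109504 - 413933)/(459920 - 491181) = -304429/(-31261) = -304429*(-1/31261) = 304429/31261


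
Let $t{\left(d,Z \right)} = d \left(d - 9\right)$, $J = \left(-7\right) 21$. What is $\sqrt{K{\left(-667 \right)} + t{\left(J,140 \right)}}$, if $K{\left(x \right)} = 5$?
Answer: $\sqrt{22937} \approx 151.45$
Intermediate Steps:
$J = -147$
$t{\left(d,Z \right)} = d \left(-9 + d\right)$
$\sqrt{K{\left(-667 \right)} + t{\left(J,140 \right)}} = \sqrt{5 - 147 \left(-9 - 147\right)} = \sqrt{5 - -22932} = \sqrt{5 + 22932} = \sqrt{22937}$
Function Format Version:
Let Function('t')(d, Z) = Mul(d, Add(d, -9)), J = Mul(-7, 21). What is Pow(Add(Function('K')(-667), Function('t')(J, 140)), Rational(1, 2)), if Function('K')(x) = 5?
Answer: Pow(22937, Rational(1, 2)) ≈ 151.45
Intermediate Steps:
J = -147
Function('t')(d, Z) = Mul(d, Add(-9, d))
Pow(Add(Function('K')(-667), Function('t')(J, 140)), Rational(1, 2)) = Pow(Add(5, Mul(-147, Add(-9, -147))), Rational(1, 2)) = Pow(Add(5, Mul(-147, -156)), Rational(1, 2)) = Pow(Add(5, 22932), Rational(1, 2)) = Pow(22937, Rational(1, 2))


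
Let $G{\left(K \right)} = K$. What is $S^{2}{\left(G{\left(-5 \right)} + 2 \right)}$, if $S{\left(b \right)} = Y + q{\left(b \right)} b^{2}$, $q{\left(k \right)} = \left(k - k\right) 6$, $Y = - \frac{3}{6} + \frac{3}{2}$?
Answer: $1$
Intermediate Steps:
$Y = 1$ ($Y = \left(-3\right) \frac{1}{6} + 3 \cdot \frac{1}{2} = - \frac{1}{2} + \frac{3}{2} = 1$)
$q{\left(k \right)} = 0$ ($q{\left(k \right)} = 0 \cdot 6 = 0$)
$S{\left(b \right)} = 1$ ($S{\left(b \right)} = 1 + 0 b^{2} = 1 + 0 = 1$)
$S^{2}{\left(G{\left(-5 \right)} + 2 \right)} = 1^{2} = 1$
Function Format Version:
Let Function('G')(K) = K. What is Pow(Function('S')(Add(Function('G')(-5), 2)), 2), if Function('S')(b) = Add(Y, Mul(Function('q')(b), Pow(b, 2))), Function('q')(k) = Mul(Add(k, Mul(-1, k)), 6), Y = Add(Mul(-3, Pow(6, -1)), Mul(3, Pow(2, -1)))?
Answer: 1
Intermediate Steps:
Y = 1 (Y = Add(Mul(-3, Rational(1, 6)), Mul(3, Rational(1, 2))) = Add(Rational(-1, 2), Rational(3, 2)) = 1)
Function('q')(k) = 0 (Function('q')(k) = Mul(0, 6) = 0)
Function('S')(b) = 1 (Function('S')(b) = Add(1, Mul(0, Pow(b, 2))) = Add(1, 0) = 1)
Pow(Function('S')(Add(Function('G')(-5), 2)), 2) = Pow(1, 2) = 1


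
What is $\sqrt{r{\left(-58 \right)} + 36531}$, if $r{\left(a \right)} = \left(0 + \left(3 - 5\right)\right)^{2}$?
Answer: $\sqrt{36535} \approx 191.14$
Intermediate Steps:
$r{\left(a \right)} = 4$ ($r{\left(a \right)} = \left(0 + \left(3 - 5\right)\right)^{2} = \left(0 - 2\right)^{2} = \left(-2\right)^{2} = 4$)
$\sqrt{r{\left(-58 \right)} + 36531} = \sqrt{4 + 36531} = \sqrt{36535}$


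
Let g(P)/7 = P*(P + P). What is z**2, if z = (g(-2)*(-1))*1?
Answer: 3136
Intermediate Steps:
g(P) = 14*P**2 (g(P) = 7*(P*(P + P)) = 7*(P*(2*P)) = 7*(2*P**2) = 14*P**2)
z = -56 (z = ((14*(-2)**2)*(-1))*1 = ((14*4)*(-1))*1 = (56*(-1))*1 = -56*1 = -56)
z**2 = (-56)**2 = 3136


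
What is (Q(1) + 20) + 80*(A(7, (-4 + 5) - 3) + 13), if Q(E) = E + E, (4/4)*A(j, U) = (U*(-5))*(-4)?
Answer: -2138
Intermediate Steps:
A(j, U) = 20*U (A(j, U) = (U*(-5))*(-4) = -5*U*(-4) = 20*U)
Q(E) = 2*E
(Q(1) + 20) + 80*(A(7, (-4 + 5) - 3) + 13) = (2*1 + 20) + 80*(20*((-4 + 5) - 3) + 13) = (2 + 20) + 80*(20*(1 - 3) + 13) = 22 + 80*(20*(-2) + 13) = 22 + 80*(-40 + 13) = 22 + 80*(-27) = 22 - 2160 = -2138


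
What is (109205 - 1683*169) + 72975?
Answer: -102247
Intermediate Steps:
(109205 - 1683*169) + 72975 = (109205 - 284427) + 72975 = -175222 + 72975 = -102247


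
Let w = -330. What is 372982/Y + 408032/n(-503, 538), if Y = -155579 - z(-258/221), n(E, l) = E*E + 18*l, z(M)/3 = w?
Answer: -34902501678/40609448177 ≈ -0.85947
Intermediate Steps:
z(M) = -990 (z(M) = 3*(-330) = -990)
n(E, l) = E² + 18*l
Y = -154589 (Y = -155579 - 1*(-990) = -155579 + 990 = -154589)
372982/Y + 408032/n(-503, 538) = 372982/(-154589) + 408032/((-503)² + 18*538) = 372982*(-1/154589) + 408032/(253009 + 9684) = -372982/154589 + 408032/262693 = -34902501678/40609448177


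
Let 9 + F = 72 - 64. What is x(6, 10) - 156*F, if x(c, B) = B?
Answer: 166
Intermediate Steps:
F = -1 (F = -9 + (72 - 64) = -9 + 8 = -1)
x(6, 10) - 156*F = 10 - 156*(-1) = 10 + 156 = 166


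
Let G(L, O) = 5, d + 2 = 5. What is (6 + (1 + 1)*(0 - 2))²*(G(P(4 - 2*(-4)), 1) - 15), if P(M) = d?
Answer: -40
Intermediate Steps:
d = 3 (d = -2 + 5 = 3)
P(M) = 3
(6 + (1 + 1)*(0 - 2))²*(G(P(4 - 2*(-4)), 1) - 15) = (6 + (1 + 1)*(0 - 2))²*(5 - 15) = (6 + 2*(-2))²*(-10) = (6 - 4)²*(-10) = 2²*(-10) = 4*(-10) = -40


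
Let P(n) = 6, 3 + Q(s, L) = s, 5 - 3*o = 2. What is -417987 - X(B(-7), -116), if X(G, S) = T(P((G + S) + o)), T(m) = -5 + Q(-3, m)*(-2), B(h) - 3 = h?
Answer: -417994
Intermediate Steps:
o = 1 (o = 5/3 - ⅓*2 = 5/3 - ⅔ = 1)
B(h) = 3 + h
Q(s, L) = -3 + s
T(m) = 7 (T(m) = -5 + (-3 - 3)*(-2) = -5 - 6*(-2) = -5 + 12 = 7)
X(G, S) = 7
-417987 - X(B(-7), -116) = -417987 - 1*7 = -417987 - 7 = -417994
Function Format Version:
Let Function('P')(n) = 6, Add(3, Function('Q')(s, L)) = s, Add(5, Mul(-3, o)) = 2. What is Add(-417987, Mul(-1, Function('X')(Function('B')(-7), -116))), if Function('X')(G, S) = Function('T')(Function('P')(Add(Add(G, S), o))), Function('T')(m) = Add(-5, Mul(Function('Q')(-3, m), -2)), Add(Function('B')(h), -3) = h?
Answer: -417994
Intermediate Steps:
o = 1 (o = Add(Rational(5, 3), Mul(Rational(-1, 3), 2)) = Add(Rational(5, 3), Rational(-2, 3)) = 1)
Function('B')(h) = Add(3, h)
Function('Q')(s, L) = Add(-3, s)
Function('T')(m) = 7 (Function('T')(m) = Add(-5, Mul(Add(-3, -3), -2)) = Add(-5, Mul(-6, -2)) = Add(-5, 12) = 7)
Function('X')(G, S) = 7
Add(-417987, Mul(-1, Function('X')(Function('B')(-7), -116))) = Add(-417987, Mul(-1, 7)) = Add(-417987, -7) = -417994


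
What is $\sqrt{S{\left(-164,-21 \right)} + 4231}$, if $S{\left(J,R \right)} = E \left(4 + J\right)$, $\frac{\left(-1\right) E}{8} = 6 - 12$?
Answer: $i \sqrt{3449} \approx 58.728 i$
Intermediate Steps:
$E = 48$ ($E = - 8 \left(6 - 12\right) = \left(-8\right) \left(-6\right) = 48$)
$S{\left(J,R \right)} = 192 + 48 J$ ($S{\left(J,R \right)} = 48 \left(4 + J\right) = 192 + 48 J$)
$\sqrt{S{\left(-164,-21 \right)} + 4231} = \sqrt{\left(192 + 48 \left(-164\right)\right) + 4231} = \sqrt{\left(192 - 7872\right) + 4231} = \sqrt{-7680 + 4231} = \sqrt{-3449} = i \sqrt{3449}$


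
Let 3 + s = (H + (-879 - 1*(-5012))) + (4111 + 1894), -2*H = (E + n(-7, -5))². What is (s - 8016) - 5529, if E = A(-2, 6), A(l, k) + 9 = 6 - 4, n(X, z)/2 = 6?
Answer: -6845/2 ≈ -3422.5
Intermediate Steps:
n(X, z) = 12 (n(X, z) = 2*6 = 12)
A(l, k) = -7 (A(l, k) = -9 + (6 - 4) = -9 + 2 = -7)
E = -7
H = -25/2 (H = -(-7 + 12)²/2 = -½*5² = -½*25 = -25/2 ≈ -12.500)
s = 20245/2 (s = -3 + ((-25/2 + (-879 - 1*(-5012))) + (4111 + 1894)) = -3 + ((-25/2 + (-879 + 5012)) + 6005) = -3 + ((-25/2 + 4133) + 6005) = -3 + (8241/2 + 6005) = -3 + 20251/2 = 20245/2 ≈ 10123.)
(s - 8016) - 5529 = (20245/2 - 8016) - 5529 = 4213/2 - 5529 = -6845/2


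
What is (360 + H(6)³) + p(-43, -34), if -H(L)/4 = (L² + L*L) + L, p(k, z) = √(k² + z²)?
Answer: -30370968 + √3005 ≈ -3.0371e+7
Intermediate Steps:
H(L) = -8*L² - 4*L (H(L) = -4*((L² + L*L) + L) = -4*((L² + L²) + L) = -4*(2*L² + L) = -4*(L + 2*L²) = -8*L² - 4*L)
(360 + H(6)³) + p(-43, -34) = (360 + (-4*6*(1 + 2*6))³) + √((-43)² + (-34)²) = (360 + (-4*6*(1 + 12))³) + √(1849 + 1156) = (360 + (-4*6*13)³) + √3005 = (360 + (-312)³) + √3005 = (360 - 30371328) + √3005 = -30370968 + √3005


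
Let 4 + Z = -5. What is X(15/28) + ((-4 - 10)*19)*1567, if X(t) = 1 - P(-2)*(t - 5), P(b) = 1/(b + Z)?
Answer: -128380993/308 ≈ -4.1682e+5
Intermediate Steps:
Z = -9 (Z = -4 - 5 = -9)
P(b) = 1/(-9 + b) (P(b) = 1/(b - 9) = 1/(-9 + b))
X(t) = 6/11 + t/11 (X(t) = 1 - (t - 5)/(-9 - 2) = 1 - (-5 + t)/(-11) = 1 - (-1)*(-5 + t)/11 = 1 - (5/11 - t/11) = 1 + (-5/11 + t/11) = 6/11 + t/11)
X(15/28) + ((-4 - 10)*19)*1567 = (6/11 + (15/28)/11) + ((-4 - 10)*19)*1567 = (6/11 + (15*(1/28))/11) - 14*19*1567 = (6/11 + (1/11)*(15/28)) - 266*1567 = (6/11 + 15/308) - 416822 = 183/308 - 416822 = -128380993/308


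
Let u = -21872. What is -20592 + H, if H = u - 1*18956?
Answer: -61420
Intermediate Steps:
H = -40828 (H = -21872 - 1*18956 = -21872 - 18956 = -40828)
-20592 + H = -20592 - 40828 = -61420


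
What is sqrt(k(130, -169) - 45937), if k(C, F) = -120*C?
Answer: I*sqrt(61537) ≈ 248.07*I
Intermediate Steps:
sqrt(k(130, -169) - 45937) = sqrt(-120*130 - 45937) = sqrt(-15600 - 45937) = sqrt(-61537) = I*sqrt(61537)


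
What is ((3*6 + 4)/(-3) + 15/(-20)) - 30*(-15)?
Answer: 5303/12 ≈ 441.92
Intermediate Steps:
((3*6 + 4)/(-3) + 15/(-20)) - 30*(-15) = ((18 + 4)*(-⅓) + 15*(-1/20)) + 450 = (22*(-⅓) - ¾) + 450 = (-22/3 - ¾) + 450 = -97/12 + 450 = 5303/12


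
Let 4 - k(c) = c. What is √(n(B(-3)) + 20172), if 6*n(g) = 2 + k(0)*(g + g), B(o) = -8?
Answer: √181455/3 ≈ 141.99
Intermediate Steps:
k(c) = 4 - c
n(g) = ⅓ + 4*g/3 (n(g) = (2 + (4 - 1*0)*(g + g))/6 = (2 + (4 + 0)*(2*g))/6 = (2 + 4*(2*g))/6 = (2 + 8*g)/6 = ⅓ + 4*g/3)
√(n(B(-3)) + 20172) = √((⅓ + (4/3)*(-8)) + 20172) = √((⅓ - 32/3) + 20172) = √(-31/3 + 20172) = √(60485/3) = √181455/3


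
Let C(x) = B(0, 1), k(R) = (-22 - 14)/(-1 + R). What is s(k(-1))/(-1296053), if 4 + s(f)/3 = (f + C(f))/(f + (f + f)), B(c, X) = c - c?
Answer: 1/117823 ≈ 8.4873e-6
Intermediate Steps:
k(R) = -36/(-1 + R)
B(c, X) = 0
C(x) = 0
s(f) = -11 (s(f) = -12 + 3*((f + 0)/(f + (f + f))) = -12 + 3*(f/(f + 2*f)) = -12 + 3*(f/((3*f))) = -12 + 3*(f*(1/(3*f))) = -12 + 3*(⅓) = -12 + 1 = -11)
s(k(-1))/(-1296053) = -11/(-1296053) = -11*(-1/1296053) = 1/117823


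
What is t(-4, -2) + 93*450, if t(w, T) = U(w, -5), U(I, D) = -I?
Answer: 41854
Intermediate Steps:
t(w, T) = -w
t(-4, -2) + 93*450 = -1*(-4) + 93*450 = 4 + 41850 = 41854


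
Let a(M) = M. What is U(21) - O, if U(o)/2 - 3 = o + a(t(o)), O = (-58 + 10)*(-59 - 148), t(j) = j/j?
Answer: -9886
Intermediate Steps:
t(j) = 1
O = 9936 (O = -48*(-207) = 9936)
U(o) = 8 + 2*o (U(o) = 6 + 2*(o + 1) = 6 + 2*(1 + o) = 6 + (2 + 2*o) = 8 + 2*o)
U(21) - O = (8 + 2*21) - 1*9936 = (8 + 42) - 9936 = 50 - 9936 = -9886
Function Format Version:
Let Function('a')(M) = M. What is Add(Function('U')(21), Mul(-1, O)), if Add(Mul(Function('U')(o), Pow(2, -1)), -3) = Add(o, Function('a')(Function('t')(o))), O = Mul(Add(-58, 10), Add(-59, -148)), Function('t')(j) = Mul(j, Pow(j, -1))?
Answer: -9886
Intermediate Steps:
Function('t')(j) = 1
O = 9936 (O = Mul(-48, -207) = 9936)
Function('U')(o) = Add(8, Mul(2, o)) (Function('U')(o) = Add(6, Mul(2, Add(o, 1))) = Add(6, Mul(2, Add(1, o))) = Add(6, Add(2, Mul(2, o))) = Add(8, Mul(2, o)))
Add(Function('U')(21), Mul(-1, O)) = Add(Add(8, Mul(2, 21)), Mul(-1, 9936)) = Add(Add(8, 42), -9936) = Add(50, -9936) = -9886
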